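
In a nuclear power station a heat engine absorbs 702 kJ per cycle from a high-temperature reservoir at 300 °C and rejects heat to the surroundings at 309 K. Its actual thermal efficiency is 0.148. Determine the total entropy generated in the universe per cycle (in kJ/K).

T_H = 300 °C → 300 + 273.15 = 573.15 K.
W = η·Q_H = 0.148 × 702 = 103.9 kJ, so Q_C = Q_H − W = 598.1 kJ.
The hot reservoir loses entropy Q_H/T_H = 702/573.15 = 1.225 kJ/K; the cold reservoir gains Q_C/T_C = 598.1/309.00 = 1.936 kJ/K.
ΔS_univ = −Q_H/T_H + Q_C/T_C = 0.711 kJ/K (> 0, since η = 0.148 < η_Carnot = 0.461).

ΔS_univ ≈ 0.711 kJ/K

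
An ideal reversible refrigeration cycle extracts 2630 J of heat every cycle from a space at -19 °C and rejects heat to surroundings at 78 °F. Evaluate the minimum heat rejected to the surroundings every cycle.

Q_H ≈ 3090 J

T_H = 78 °F → (78 − 32) × 5/9 = 25.56 °C = 298.71 K.
T_C = -19 °C → -19 + 273.15 = 254.15 K.
For a reversible cycle Q_H/Q_C = T_H/T_C, so Q_H = Q_C·T_H/T_C = 2630 × 298.71/254.15 = 3090 J.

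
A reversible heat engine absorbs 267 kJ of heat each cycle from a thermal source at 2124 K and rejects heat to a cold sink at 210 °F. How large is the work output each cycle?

T_C = 210 °F → (210 − 32) × 5/9 = 98.89 °C = 372.04 K.
Since the cycle is reversible, η = 1 − T_C/T_H = 1 − 372.04/2124.00 = 0.8248.
W = η·Q_H = 0.8248 × 267 = 220 kJ.

W ≈ 220 kJ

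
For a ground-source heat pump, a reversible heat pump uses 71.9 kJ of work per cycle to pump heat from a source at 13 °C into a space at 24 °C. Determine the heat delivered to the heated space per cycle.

Q_H ≈ 1940 kJ

T_H = 24 °C → 24 + 273.15 = 297.15 K.
T_C = 13 °C → 13 + 273.15 = 286.15 K.
The Carnot heat-pump COP is COP_HP = T_H/(T_H − T_C) = 297.15/11.00 = 27.0136.
Q_H = COP_HP · W = 27.0136 × 71.9 = 1940 kJ.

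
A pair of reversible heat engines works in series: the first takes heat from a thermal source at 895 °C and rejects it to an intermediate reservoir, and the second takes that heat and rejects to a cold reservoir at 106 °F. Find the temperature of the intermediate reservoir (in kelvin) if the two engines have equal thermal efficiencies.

T_m ≈ 605.9 K

T_H = 895 °C → 895 + 273.15 = 1168.15 K.
T_C = 106 °F → (106 − 32) × 5/9 = 41.11 °C = 314.26 K.
Equal efficiencies require 1 − T_m/T_H = 1 − T_C/T_m, i.e. T_m/T_H = T_C/T_m, so T_m = √(T_H·T_C) = √(1168.15 × 314.26) = 605.9 K.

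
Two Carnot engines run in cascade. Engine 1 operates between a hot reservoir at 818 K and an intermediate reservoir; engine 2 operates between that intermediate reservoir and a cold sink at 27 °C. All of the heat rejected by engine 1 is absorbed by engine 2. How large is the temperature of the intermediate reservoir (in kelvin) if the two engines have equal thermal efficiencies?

T_m ≈ 496 K

T_C = 27 °C → 27 + 273.15 = 300.15 K.
Equal efficiencies require 1 − T_m/T_H = 1 − T_C/T_m, i.e. T_m/T_H = T_C/T_m, so T_m = √(T_H·T_C) = √(818.00 × 300.15) = 496 K.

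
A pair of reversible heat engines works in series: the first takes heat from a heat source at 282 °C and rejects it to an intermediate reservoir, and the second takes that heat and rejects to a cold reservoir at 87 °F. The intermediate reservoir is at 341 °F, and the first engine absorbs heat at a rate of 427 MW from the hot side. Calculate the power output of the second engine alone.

T_H = 282 °C → 282 + 273.15 = 555.15 K.
T_C = 87 °F → (87 − 32) × 5/9 = 30.56 °C = 303.71 K.
T_m = 341 °F → (341 − 32) × 5/9 = 171.67 °C = 444.82 K.
Heat entering the second stage: Q_m = Q_H·(T_m/T_H) = 427 × 444.82/555.15 = 342 MW.
Second-stage efficiency η₂ = 1 − T_C/T_m = 1 − 303.71/444.82 = 0.3172, so W₂ = η₂·Q_m = 109 MW.

Ẇ₂ ≈ 109 MW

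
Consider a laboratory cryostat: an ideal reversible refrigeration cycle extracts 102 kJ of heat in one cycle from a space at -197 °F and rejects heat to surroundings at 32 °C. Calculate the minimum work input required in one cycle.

W_in ≈ 111.3 kJ

T_H = 32 °C → 32 + 273.15 = 305.15 K.
T_C = -197 °F → (-197 − 32) × 5/9 = -127.22 °C = 145.93 K.
Carnot COP: COP_R = T_C/(T_H − T_C) = 145.93/159.22 = 0.9165.
W = Q_C/COP_R = 102/0.9165 = 111.3 kJ.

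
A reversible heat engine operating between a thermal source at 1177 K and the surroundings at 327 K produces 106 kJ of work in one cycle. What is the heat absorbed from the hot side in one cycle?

η_rev = 1 − T_C/T_H = 1 − 327.00/1177.00 = 0.7222.
Q_H = W/η = 106/0.7222 = 147 kJ.

Q_H ≈ 147 kJ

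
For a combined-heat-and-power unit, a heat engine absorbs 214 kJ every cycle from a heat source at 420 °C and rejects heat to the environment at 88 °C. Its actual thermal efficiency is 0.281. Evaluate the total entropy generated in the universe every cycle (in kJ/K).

ΔS_univ ≈ 0.1173 kJ/K

T_H = 420 °C → 420 + 273.15 = 693.15 K.
T_C = 88 °C → 88 + 273.15 = 361.15 K.
W = η·Q_H = 0.281 × 214 = 60.13 kJ, so Q_C = Q_H − W = 153.9 kJ.
The hot reservoir loses entropy Q_H/T_H = 214/693.15 = 0.3087 kJ/K; the cold reservoir gains Q_C/T_C = 153.9/361.15 = 0.4260 kJ/K.
ΔS_univ = −Q_H/T_H + Q_C/T_C = 0.1173 kJ/K (> 0, since η = 0.281 < η_Carnot = 0.479).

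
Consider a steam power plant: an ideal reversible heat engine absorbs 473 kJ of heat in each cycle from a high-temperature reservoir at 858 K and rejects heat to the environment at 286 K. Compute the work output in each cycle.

The Carnot efficiency is η = 1 − T_C/T_H = 1 − 286.00/858.00 = 0.6667.
W = η·Q_H = 0.6667 × 473 = 315 kJ.

W ≈ 315 kJ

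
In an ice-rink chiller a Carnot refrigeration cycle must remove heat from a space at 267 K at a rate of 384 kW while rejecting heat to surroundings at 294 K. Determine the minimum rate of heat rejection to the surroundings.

Q̇_H ≈ 423 kW

For a reversible cycle Q_H/Q_C = T_H/T_C, so Q_H = Q_C·T_H/T_C = 384 × 294.00/267.00 = 423 kW.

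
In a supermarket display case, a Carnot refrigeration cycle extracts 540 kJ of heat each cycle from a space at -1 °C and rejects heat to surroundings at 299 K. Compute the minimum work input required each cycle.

T_C = -1 °C → -1 + 273.15 = 272.15 K.
COP_R = T_C/(T_H − T_C) = 272.15/26.85 = 10.1359.
W = Q_C/COP_R = 540/10.1359 = 53.3 kJ.

W_in ≈ 53.3 kJ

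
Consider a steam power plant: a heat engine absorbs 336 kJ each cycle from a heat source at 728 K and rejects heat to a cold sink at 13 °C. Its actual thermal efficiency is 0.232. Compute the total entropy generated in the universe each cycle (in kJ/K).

T_C = 13 °C → 13 + 273.15 = 286.15 K.
W = η·Q_H = 0.232 × 336 = 77.95 kJ, so Q_C = Q_H − W = 258.0 kJ.
Reservoir entropy changes: ΔS_H = −Q_H/T_H = −336/728.00 = -0.4615 kJ/K and ΔS_C = +Q_C/T_C = 258.0/286.15 = 0.9018 kJ/K.
ΔS_univ = −Q_H/T_H + Q_C/T_C = 0.440 kJ/K (> 0, since η = 0.232 < η_Carnot = 0.607).

ΔS_univ ≈ 0.440 kJ/K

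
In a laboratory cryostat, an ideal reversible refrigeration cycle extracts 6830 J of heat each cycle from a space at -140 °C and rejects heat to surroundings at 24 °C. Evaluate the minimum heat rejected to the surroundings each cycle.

T_H = 24 °C → 24 + 273.15 = 297.15 K.
T_C = -140 °C → -140 + 273.15 = 133.15 K.
For a reversible cycle Q_H/Q_C = T_H/T_C, so Q_H = Q_C·T_H/T_C = 6830 × 297.15/133.15 = 15200 J.

Q_H ≈ 15200 J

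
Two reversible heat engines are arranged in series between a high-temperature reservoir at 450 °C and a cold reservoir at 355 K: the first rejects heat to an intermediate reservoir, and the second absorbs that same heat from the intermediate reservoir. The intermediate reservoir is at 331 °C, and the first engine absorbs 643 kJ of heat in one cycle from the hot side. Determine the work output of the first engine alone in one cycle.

T_H = 450 °C → 450 + 273.15 = 723.15 K.
T_m = 331 °C → 331 + 273.15 = 604.15 K.
First-stage efficiency η₁ = 1 − T_m/T_H = 1 − 604.15/723.15 = 0.1646.
W₁ = η₁·Q_H = 0.1646 × 643 = 106 kJ.

W₁ ≈ 106 kJ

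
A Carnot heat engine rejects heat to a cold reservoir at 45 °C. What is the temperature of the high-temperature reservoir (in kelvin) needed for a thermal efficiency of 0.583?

T_C = 45 °C → 45 + 273.15 = 318.15 K.
From η = 1 − T_C/T_H, solving for T_H gives T_H = T_C/(1 − η) = 318.15/(1 − 0.583) = 763 K.

T_H ≈ 763 K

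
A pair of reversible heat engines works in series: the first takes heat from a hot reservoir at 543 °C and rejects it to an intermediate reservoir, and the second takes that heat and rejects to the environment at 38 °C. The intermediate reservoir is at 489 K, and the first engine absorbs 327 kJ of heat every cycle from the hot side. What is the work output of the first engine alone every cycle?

W₁ ≈ 131.1 kJ

T_H = 543 °C → 543 + 273.15 = 816.15 K.
T_C = 38 °C → 38 + 273.15 = 311.15 K.
First-stage efficiency η₁ = 1 − T_m/T_H = 1 − 489.00/816.15 = 0.4008.
W₁ = η₁·Q_H = 0.4008 × 327 = 131.1 kJ.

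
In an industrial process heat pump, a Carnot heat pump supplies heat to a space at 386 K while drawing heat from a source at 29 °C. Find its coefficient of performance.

COP_HP ≈ 4.60

T_C = 29 °C → 29 + 273.15 = 302.15 K.
COP_HP = T_H/(T_H − T_C) = 386.00/(386.00 − 302.15) = 4.60.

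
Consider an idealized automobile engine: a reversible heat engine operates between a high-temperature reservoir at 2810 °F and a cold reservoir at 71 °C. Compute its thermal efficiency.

T_H = 2810 °F → (2810 − 32) × 5/9 = 1543.33 °C = 1816.48 K.
T_C = 71 °C → 71 + 273.15 = 344.15 K.
Since the cycle is reversible, η = 1 − T_C/T_H = 1 − 344.15/1816.48 = 0.811.

η ≈ 0.811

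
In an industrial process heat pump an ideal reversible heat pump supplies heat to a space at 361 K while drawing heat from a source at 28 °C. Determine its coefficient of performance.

COP_HP ≈ 6.03

T_C = 28 °C → 28 + 273.15 = 301.15 K.
For a reversible heat pump, COP_HP = T_H/(T_H − T_C) = 361.00/(361.00 − 301.15) = 6.03.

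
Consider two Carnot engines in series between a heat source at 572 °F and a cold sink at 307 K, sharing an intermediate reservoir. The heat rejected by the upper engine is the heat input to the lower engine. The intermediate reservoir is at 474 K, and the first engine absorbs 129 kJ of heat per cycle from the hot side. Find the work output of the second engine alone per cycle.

W₂ ≈ 37.59 kJ

T_H = 572 °F → (572 − 32) × 5/9 = 300.00 °C = 573.15 K.
Heat entering the second stage: Q_m = Q_H·(T_m/T_H) = 129 × 474.00/573.15 = 106.7 kJ.
Second-stage efficiency η₂ = 1 − T_C/T_m = 1 − 307.00/474.00 = 0.3523, so W₂ = η₂·Q_m = 37.59 kJ.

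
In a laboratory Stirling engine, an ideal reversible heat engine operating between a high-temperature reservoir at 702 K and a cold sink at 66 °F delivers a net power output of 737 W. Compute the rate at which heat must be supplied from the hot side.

T_C = 66 °F → (66 − 32) × 5/9 = 18.89 °C = 292.04 K.
For a reversible engine, η = 1 − T_C/T_H = 1 − 292.04/702.00 = 0.5840.
Q_H = W/η = 737/0.5840 = 1260 W.

Q̇_H ≈ 1260 W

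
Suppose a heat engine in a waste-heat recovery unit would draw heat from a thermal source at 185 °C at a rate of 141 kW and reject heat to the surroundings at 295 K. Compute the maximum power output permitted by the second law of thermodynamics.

Ẇ_max ≈ 50.2 kW

T_H = 185 °C → 185 + 273.15 = 458.15 K.
By the Carnot theorem, η_max = 1 − T_C/T_H = 1 − 295.00/458.15 = 0.3561.
W_max = η_max · Q_H = 0.3561 × 141 = 50.2 kW.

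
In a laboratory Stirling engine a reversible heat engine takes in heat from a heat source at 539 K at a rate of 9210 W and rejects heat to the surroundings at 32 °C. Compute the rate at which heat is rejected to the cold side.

Q̇_C ≈ 5210 W

T_C = 32 °C → 32 + 273.15 = 305.15 K.
Carnot efficiency: η = 1 − T_C/T_H = 1 − 305.15/539.00 = 0.4339.
For a reversible cycle Q_C/Q_H = T_C/T_H, so Q_C = 9210 × 305.15/539.00 = 5210 W.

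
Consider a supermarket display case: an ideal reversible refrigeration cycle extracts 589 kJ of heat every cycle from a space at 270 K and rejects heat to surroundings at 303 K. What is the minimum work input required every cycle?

Carnot COP: COP_R = T_C/(T_H − T_C) = 270.00/33.00 = 8.1818.
W = Q_C/COP_R = 589/8.1818 = 72.0 kJ.

W_in ≈ 72.0 kJ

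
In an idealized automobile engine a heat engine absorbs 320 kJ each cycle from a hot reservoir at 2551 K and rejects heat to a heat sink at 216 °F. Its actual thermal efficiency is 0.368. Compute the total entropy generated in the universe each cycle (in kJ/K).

T_C = 216 °F → (216 − 32) × 5/9 = 102.22 °C = 375.37 K.
W = η·Q_H = 0.368 × 320 = 117.8 kJ, so Q_C = Q_H − W = 202.2 kJ.
The hot reservoir loses entropy Q_H/T_H = 320/2551.00 = 0.1254 kJ/K; the cold reservoir gains Q_C/T_C = 202.2/375.37 = 0.5388 kJ/K.
ΔS_univ = −Q_H/T_H + Q_C/T_C = 0.413 kJ/K (> 0, since η = 0.368 < η_Carnot = 0.853).

ΔS_univ ≈ 0.413 kJ/K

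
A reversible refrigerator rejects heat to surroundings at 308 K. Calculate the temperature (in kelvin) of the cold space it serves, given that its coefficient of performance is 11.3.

T_C ≈ 283 K

COP_R = T_C/(T_H − T_C) ⇒ T_C = T_H·COP_R/(1 + COP_R) = 308.00 × 11.3/(1 + 11.3) = 283 K.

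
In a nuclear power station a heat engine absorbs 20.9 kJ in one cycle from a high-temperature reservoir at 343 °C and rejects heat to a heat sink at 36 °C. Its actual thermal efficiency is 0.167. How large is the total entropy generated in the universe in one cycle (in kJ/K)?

ΔS_univ ≈ 0.0224 kJ/K

T_H = 343 °C → 343 + 273.15 = 616.15 K.
T_C = 36 °C → 36 + 273.15 = 309.15 K.
W = η·Q_H = 0.167 × 20.9 = 3.490 kJ, so Q_C = Q_H − W = 17.41 kJ.
Reservoir entropy changes: ΔS_H = −Q_H/T_H = −20.9/616.15 = -0.03392 kJ/K and ΔS_C = +Q_C/T_C = 17.41/309.15 = 0.05631 kJ/K.
ΔS_univ = −Q_H/T_H + Q_C/T_C = 0.0224 kJ/K (> 0, since η = 0.167 < η_Carnot = 0.498).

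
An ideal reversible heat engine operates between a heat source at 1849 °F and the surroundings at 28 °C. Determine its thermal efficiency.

T_H = 1849 °F → (1849 − 32) × 5/9 = 1009.44 °C = 1282.59 K.
T_C = 28 °C → 28 + 273.15 = 301.15 K.
For a reversible engine, η = 1 − T_C/T_H = 1 − 301.15/1282.59 = 0.765.

η ≈ 0.765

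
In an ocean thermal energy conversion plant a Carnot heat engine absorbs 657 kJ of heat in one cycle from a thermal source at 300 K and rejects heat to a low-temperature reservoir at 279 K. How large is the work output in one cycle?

The Carnot efficiency is η = 1 − T_C/T_H = 1 − 279.00/300.00 = 0.0700.
W = η·Q_H = 0.0700 × 657 = 46.0 kJ.

W ≈ 46.0 kJ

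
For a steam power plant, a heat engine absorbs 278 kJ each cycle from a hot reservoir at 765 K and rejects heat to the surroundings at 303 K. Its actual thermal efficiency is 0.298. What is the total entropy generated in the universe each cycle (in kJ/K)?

ΔS_univ ≈ 0.281 kJ/K

W = η·Q_H = 0.298 × 278 = 82.84 kJ, so Q_C = Q_H − W = 195.2 kJ.
Entropy balance on the reservoirs: −Q_H/T_H = -0.3634 kJ/K, +Q_C/T_C = 0.6441 kJ/K.
ΔS_univ = −Q_H/T_H + Q_C/T_C = 0.281 kJ/K (> 0, since η = 0.298 < η_Carnot = 0.604).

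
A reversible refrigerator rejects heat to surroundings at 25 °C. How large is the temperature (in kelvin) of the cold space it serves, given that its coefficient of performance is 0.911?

T_H = 25 °C → 25 + 273.15 = 298.15 K.
COP_R = T_C/(T_H − T_C) ⇒ T_C = T_H·COP_R/(1 + COP_R) = 298.15 × 0.911/(1 + 0.911) = 142 K.

T_C ≈ 142 K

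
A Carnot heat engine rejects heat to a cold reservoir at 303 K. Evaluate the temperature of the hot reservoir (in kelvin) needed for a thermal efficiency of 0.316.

T_H ≈ 443.0 K

From η = 1 − T_C/T_H, solving for T_H gives T_H = T_C/(1 − η) = 303.00/(1 − 0.316) = 443.0 K.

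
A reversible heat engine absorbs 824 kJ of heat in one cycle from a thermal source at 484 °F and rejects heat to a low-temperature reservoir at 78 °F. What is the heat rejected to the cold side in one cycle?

T_H = 484 °F → (484 − 32) × 5/9 = 251.11 °C = 524.26 K.
T_C = 78 °F → (78 − 32) × 5/9 = 25.56 °C = 298.71 K.
The Carnot efficiency is η = 1 − T_C/T_H = 1 − 298.71/524.26 = 0.4302.
For a reversible cycle Q_C/Q_H = T_C/T_H, so Q_C = 824 × 298.71/524.26 = 469 kJ.

Q_C ≈ 469 kJ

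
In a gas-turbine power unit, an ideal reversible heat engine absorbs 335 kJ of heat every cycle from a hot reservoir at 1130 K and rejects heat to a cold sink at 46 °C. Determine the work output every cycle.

T_C = 46 °C → 46 + 273.15 = 319.15 K.
η_rev = 1 − T_C/T_H = 1 − 319.15/1130.00 = 0.7176.
W = η·Q_H = 0.7176 × 335 = 240.4 kJ.

W ≈ 240.4 kJ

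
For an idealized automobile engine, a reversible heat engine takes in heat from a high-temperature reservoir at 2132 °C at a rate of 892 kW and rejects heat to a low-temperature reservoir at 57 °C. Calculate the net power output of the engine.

Ẇ ≈ 769.6 kW

T_H = 2132 °C → 2132 + 273.15 = 2405.15 K.
T_C = 57 °C → 57 + 273.15 = 330.15 K.
Since the cycle is reversible, η = 1 − T_C/T_H = 1 − 330.15/2405.15 = 0.8627.
W = η·Q_H = 0.8627 × 892 = 769.6 kW.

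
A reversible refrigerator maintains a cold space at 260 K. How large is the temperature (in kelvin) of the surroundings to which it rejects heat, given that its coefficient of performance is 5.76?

T_H ≈ 305 K

COP_R = T_C/(T_H − T_C) ⇒ T_H = T_C·(1 + 1/COP_R) = 260.00 × (1 + 1/5.76) = 305 K.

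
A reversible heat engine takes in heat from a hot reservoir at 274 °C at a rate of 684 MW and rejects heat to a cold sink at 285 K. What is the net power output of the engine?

Ẇ ≈ 327.7 MW

T_H = 274 °C → 274 + 273.15 = 547.15 K.
The Carnot efficiency is η = 1 − T_C/T_H = 1 − 285.00/547.15 = 0.4791.
W = η·Q_H = 0.4791 × 684 = 327.7 MW.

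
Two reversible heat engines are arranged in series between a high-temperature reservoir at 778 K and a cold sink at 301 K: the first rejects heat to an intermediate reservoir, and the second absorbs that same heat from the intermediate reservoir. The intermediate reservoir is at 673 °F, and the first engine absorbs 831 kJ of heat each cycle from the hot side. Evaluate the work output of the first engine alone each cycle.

W₁ ≈ 159 kJ

T_m = 673 °F → (673 − 32) × 5/9 = 356.11 °C = 629.26 K.
First-stage efficiency η₁ = 1 − T_m/T_H = 1 − 629.26/778.00 = 0.1912.
W₁ = η₁·Q_H = 0.1912 × 831 = 159 kJ.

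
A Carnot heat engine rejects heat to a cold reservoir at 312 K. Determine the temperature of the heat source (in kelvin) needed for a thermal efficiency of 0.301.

T_H ≈ 446 K

From η = 1 − T_C/T_H, solving for T_H gives T_H = T_C/(1 − η) = 312.00/(1 − 0.301) = 446 K.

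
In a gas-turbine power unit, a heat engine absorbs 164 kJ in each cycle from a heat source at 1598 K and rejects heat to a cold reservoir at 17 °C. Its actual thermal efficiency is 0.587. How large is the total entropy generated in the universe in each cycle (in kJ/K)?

T_C = 17 °C → 17 + 273.15 = 290.15 K.
W = η·Q_H = 0.587 × 164 = 96.27 kJ, so Q_C = Q_H − W = 67.73 kJ.
The hot reservoir loses entropy Q_H/T_H = 164/1598.00 = 0.1026 kJ/K; the cold reservoir gains Q_C/T_C = 67.73/290.15 = 0.2334 kJ/K.
ΔS_univ = −Q_H/T_H + Q_C/T_C = 0.131 kJ/K (> 0, since η = 0.587 < η_Carnot = 0.818).

ΔS_univ ≈ 0.131 kJ/K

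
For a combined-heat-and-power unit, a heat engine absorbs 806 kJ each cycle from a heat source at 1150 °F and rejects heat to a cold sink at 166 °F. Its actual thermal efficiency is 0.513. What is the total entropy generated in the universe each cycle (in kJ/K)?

T_H = 1150 °F → (1150 − 32) × 5/9 = 621.11 °C = 894.26 K.
T_C = 166 °F → (166 − 32) × 5/9 = 74.44 °C = 347.59 K.
W = η·Q_H = 0.513 × 806 = 413.5 kJ, so Q_C = Q_H − W = 392.5 kJ.
Reservoir entropy changes: ΔS_H = −Q_H/T_H = −806/894.26 = -0.9013 kJ/K and ΔS_C = +Q_C/T_C = 392.5/347.59 = 1.129 kJ/K.
ΔS_univ = −Q_H/T_H + Q_C/T_C = 0.228 kJ/K (> 0, since η = 0.513 < η_Carnot = 0.611).

ΔS_univ ≈ 0.228 kJ/K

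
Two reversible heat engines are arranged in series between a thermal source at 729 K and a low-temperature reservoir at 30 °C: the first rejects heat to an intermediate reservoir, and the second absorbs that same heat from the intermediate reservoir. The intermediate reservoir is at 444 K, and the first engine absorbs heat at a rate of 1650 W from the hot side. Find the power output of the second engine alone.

Ẇ₂ ≈ 318.8 W

T_C = 30 °C → 30 + 273.15 = 303.15 K.
Heat entering the second stage: Q_m = Q_H·(T_m/T_H) = 1650 × 444.00/729.00 = 1005 W.
Second-stage efficiency η₂ = 1 − T_C/T_m = 1 − 303.15/444.00 = 0.3172, so W₂ = η₂·Q_m = 318.8 W.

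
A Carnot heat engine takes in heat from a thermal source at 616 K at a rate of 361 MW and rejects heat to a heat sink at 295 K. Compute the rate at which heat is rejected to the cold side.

Q̇_C ≈ 173 MW

Carnot efficiency: η = 1 − T_C/T_H = 1 − 295.00/616.00 = 0.5211.
For a reversible cycle Q_C/Q_H = T_C/T_H, so Q_C = 361 × 295.00/616.00 = 173 MW.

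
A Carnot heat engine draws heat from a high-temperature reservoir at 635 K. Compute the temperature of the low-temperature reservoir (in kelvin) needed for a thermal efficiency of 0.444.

T_C ≈ 353 K

From η = 1 − T_C/T_H, T_C = T_H·(1 − η) = 635.00 × (1 − 0.444) = 353 K.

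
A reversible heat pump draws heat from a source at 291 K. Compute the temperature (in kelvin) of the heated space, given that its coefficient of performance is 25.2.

COP_HP = T_H/(T_H − T_C) ⇒ T_H = T_C·COP_HP/(COP_HP − 1) = 291.00 × 25.2/(25.2 − 1) = 303 K.

T_H ≈ 303 K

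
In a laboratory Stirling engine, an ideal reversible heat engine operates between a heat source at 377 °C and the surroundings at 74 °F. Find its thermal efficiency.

η ≈ 0.5440

T_H = 377 °C → 377 + 273.15 = 650.15 K.
T_C = 74 °F → (74 − 32) × 5/9 = 23.33 °C = 296.48 K.
Since the cycle is reversible, η = 1 − T_C/T_H = 1 − 296.48/650.15 = 0.5440.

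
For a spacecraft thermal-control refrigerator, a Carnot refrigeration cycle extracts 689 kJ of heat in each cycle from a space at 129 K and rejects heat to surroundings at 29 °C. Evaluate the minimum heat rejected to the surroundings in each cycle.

Q_H ≈ 1610 kJ

T_H = 29 °C → 29 + 273.15 = 302.15 K.
For a reversible cycle Q_H/Q_C = T_H/T_C, so Q_H = Q_C·T_H/T_C = 689 × 302.15/129.00 = 1610 kJ.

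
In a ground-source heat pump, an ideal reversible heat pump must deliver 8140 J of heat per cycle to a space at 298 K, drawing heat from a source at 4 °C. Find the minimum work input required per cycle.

W_in ≈ 569.5 J

T_C = 4 °C → 4 + 273.15 = 277.15 K.
The Carnot heat-pump COP is COP_HP = T_H/(T_H − T_C) = 298.00/20.85 = 14.2926.
W = Q_H/COP_HP = 8140/14.2926 = 569.5 J.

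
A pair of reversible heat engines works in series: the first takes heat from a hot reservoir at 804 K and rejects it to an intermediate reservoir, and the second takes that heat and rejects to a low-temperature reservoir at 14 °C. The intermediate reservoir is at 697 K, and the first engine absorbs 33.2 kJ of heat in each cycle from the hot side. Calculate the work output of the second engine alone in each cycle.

W₂ ≈ 16.9 kJ

T_C = 14 °C → 14 + 273.15 = 287.15 K.
Heat entering the second stage: Q_m = Q_H·(T_m/T_H) = 33.2 × 697.00/804.00 = 28.8 kJ.
Second-stage efficiency η₂ = 1 − T_C/T_m = 1 − 287.15/697.00 = 0.5880, so W₂ = η₂·Q_m = 16.9 kJ.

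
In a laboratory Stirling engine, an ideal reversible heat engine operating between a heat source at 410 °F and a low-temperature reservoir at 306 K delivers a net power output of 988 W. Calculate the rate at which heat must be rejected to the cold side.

T_H = 410 °F → (410 − 32) × 5/9 = 210.00 °C = 483.15 K.
Carnot efficiency: η = 1 − T_C/T_H = 1 − 306.00/483.15 = 0.3667.
Since Q_C/Q_H = T_C/T_H and Q_H = W/η, Q_C = W·T_C/(T_H − T_C) = 988 × 306.00/177.15 = 1707 W.

Q̇_C ≈ 1707 W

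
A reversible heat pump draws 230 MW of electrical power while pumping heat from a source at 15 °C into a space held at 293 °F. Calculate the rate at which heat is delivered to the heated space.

T_H = 293 °F → (293 − 32) × 5/9 = 145.00 °C = 418.15 K.
T_C = 15 °C → 15 + 273.15 = 288.15 K.
The Carnot heat-pump COP is COP_HP = T_H/(T_H − T_C) = 418.15/130.00 = 3.2165.
Q_H = COP_HP · W = 3.2165 × 230 = 740 MW.

Q̇_H ≈ 740 MW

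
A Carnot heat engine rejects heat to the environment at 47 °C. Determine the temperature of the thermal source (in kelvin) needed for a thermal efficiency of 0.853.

T_H ≈ 2178 K

T_C = 47 °C → 47 + 273.15 = 320.15 K.
From η = 1 − T_C/T_H, solving for T_H gives T_H = T_C/(1 − η) = 320.15/(1 − 0.853) = 2178 K.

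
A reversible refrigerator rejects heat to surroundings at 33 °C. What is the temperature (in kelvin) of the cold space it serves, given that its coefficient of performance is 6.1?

T_C ≈ 263.0 K

T_H = 33 °C → 33 + 273.15 = 306.15 K.
COP_R = T_C/(T_H − T_C) ⇒ T_C = T_H·COP_R/(1 + COP_R) = 306.15 × 6.1/(1 + 6.1) = 263.0 K.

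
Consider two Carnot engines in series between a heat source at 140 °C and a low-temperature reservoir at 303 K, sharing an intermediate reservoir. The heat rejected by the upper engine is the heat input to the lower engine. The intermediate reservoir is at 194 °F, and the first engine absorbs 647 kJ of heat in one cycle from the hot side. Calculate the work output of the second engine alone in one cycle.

T_H = 140 °C → 140 + 273.15 = 413.15 K.
T_m = 194 °F → (194 − 32) × 5/9 = 90.00 °C = 363.15 K.
Heat entering the second stage: Q_m = Q_H·(T_m/T_H) = 647 × 363.15/413.15 = 568.7 kJ.
Second-stage efficiency η₂ = 1 − T_C/T_m = 1 − 303.00/363.15 = 0.1656, so W₂ = η₂·Q_m = 94.20 kJ.

W₂ ≈ 94.20 kJ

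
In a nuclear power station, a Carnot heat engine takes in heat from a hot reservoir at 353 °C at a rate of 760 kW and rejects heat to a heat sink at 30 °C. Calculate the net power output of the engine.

T_H = 353 °C → 353 + 273.15 = 626.15 K.
T_C = 30 °C → 30 + 273.15 = 303.15 K.
Since the cycle is reversible, η = 1 − T_C/T_H = 1 − 303.15/626.15 = 0.5159.
W = η·Q_H = 0.5159 × 760 = 392.0 kW.

Ẇ ≈ 392.0 kW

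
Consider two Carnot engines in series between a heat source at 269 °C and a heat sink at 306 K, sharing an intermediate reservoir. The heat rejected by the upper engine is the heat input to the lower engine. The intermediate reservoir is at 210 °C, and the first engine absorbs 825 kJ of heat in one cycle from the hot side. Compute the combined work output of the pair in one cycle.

T_H = 269 °C → 269 + 273.15 = 542.15 K.
Two reversible stages in series are equivalent to a single Carnot engine between T_H and T_C, so η_total = 1 − T_C/T_H = 1 − 306.00/542.15 = 0.4356.
W_total = η_total · Q_H = 0.4356 × 825 = 359 kJ.

W_total ≈ 359 kJ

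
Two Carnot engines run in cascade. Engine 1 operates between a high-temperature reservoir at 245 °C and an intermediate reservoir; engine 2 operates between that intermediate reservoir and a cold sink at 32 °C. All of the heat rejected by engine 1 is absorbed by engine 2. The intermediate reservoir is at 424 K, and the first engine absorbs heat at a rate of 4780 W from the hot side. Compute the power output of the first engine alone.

Ẇ₁ ≈ 869 W

T_H = 245 °C → 245 + 273.15 = 518.15 K.
T_C = 32 °C → 32 + 273.15 = 305.15 K.
First-stage efficiency η₁ = 1 − T_m/T_H = 1 − 424.00/518.15 = 0.1817.
W₁ = η₁·Q_H = 0.1817 × 4780 = 869 W.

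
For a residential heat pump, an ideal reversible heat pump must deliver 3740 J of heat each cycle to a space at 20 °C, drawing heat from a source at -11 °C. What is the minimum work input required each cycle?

T_H = 20 °C → 20 + 273.15 = 293.15 K.
T_C = -11 °C → -11 + 273.15 = 262.15 K.
COP_HP = T_H/(T_H − T_C) = 293.15/31.00 = 9.4565.
W = Q_H/COP_HP = 3740/9.4565 = 395.5 J.

W_in ≈ 395.5 J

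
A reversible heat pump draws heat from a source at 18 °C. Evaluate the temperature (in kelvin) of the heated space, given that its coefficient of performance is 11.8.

T_H ≈ 318 K

T_C = 18 °C → 18 + 273.15 = 291.15 K.
COP_HP = T_H/(T_H − T_C) ⇒ T_H = T_C·COP_HP/(COP_HP − 1) = 291.15 × 11.8/(11.8 − 1) = 318 K.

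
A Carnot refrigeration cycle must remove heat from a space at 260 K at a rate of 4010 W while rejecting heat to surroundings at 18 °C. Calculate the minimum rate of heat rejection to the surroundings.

Q̇_H ≈ 4490 W

T_H = 18 °C → 18 + 273.15 = 291.15 K.
For a reversible cycle Q_H/Q_C = T_H/T_C, so Q_H = Q_C·T_H/T_C = 4010 × 291.15/260.00 = 4490 W.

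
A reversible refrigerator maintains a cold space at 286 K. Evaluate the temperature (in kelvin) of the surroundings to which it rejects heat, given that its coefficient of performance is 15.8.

T_H ≈ 304 K

COP_R = T_C/(T_H − T_C) ⇒ T_H = T_C·(1 + 1/COP_R) = 286.00 × (1 + 1/15.8) = 304 K.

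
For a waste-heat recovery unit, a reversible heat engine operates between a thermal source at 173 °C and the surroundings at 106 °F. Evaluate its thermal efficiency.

T_H = 173 °C → 173 + 273.15 = 446.15 K.
T_C = 106 °F → (106 − 32) × 5/9 = 41.11 °C = 314.26 K.
η_rev = 1 − T_C/T_H = 1 − 314.26/446.15 = 0.2956.

η ≈ 0.2956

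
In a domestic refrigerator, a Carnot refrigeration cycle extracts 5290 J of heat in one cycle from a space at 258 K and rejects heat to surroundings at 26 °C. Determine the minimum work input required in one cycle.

W_in ≈ 844 J

T_H = 26 °C → 26 + 273.15 = 299.15 K.
For a reversible refrigerator, COP_R = T_C/(T_H − T_C) = 258.00/41.15 = 6.2697.
W = Q_C/COP_R = 5290/6.2697 = 844 J.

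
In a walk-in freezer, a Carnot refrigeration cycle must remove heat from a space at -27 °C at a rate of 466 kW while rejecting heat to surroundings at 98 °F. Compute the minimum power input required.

Ẇ_in ≈ 121 kW

T_H = 98 °F → (98 − 32) × 5/9 = 36.67 °C = 309.82 K.
T_C = -27 °C → -27 + 273.15 = 246.15 K.
The reversible coefficient of performance is COP_R = T_C/(T_H − T_C) = 246.15/63.67 = 3.8662.
W = Q_C/COP_R = 466/3.8662 = 121 kW.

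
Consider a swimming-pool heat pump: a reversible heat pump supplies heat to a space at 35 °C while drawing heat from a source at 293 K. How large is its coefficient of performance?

COP_HP ≈ 20.3

T_H = 35 °C → 35 + 273.15 = 308.15 K.
The Carnot heat-pump COP is COP_HP = T_H/(T_H − T_C) = 308.15/(308.15 − 293.00) = 20.3.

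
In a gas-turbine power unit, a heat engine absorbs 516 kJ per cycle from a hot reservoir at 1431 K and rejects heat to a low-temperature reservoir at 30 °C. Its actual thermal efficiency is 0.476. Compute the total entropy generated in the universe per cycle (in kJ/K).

T_C = 30 °C → 30 + 273.15 = 303.15 K.
W = η·Q_H = 0.476 × 516 = 245.6 kJ, so Q_C = Q_H − W = 270.4 kJ.
The hot reservoir loses entropy Q_H/T_H = 516/1431.00 = 0.3606 kJ/K; the cold reservoir gains Q_C/T_C = 270.4/303.15 = 0.8919 kJ/K.
ΔS_univ = −Q_H/T_H + Q_C/T_C = 0.531 kJ/K (> 0, since η = 0.476 < η_Carnot = 0.788).

ΔS_univ ≈ 0.531 kJ/K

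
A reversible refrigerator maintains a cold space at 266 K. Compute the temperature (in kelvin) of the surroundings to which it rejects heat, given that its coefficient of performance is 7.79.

COP_R = T_C/(T_H − T_C) ⇒ T_H = T_C·(1 + 1/COP_R) = 266.00 × (1 + 1/7.79) = 300.1 K.

T_H ≈ 300.1 K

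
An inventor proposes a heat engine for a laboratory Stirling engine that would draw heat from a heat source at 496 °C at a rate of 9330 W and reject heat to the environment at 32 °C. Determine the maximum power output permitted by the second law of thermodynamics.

T_H = 496 °C → 496 + 273.15 = 769.15 K.
T_C = 32 °C → 32 + 273.15 = 305.15 K.
No engine can exceed the Carnot limit: η_max = 1 − T_C/T_H = 1 − 305.15/769.15 = 0.6033.
W_max = η_max · Q_H = 0.6033 × 9330 = 5630 W.

Ẇ_max ≈ 5630 W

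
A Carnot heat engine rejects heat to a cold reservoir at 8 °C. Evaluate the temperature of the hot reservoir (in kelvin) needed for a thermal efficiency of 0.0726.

T_H ≈ 303.2 K

T_C = 8 °C → 8 + 273.15 = 281.15 K.
From η = 1 − T_C/T_H, solving for T_H gives T_H = T_C/(1 − η) = 281.15/(1 − 0.0726) = 303.2 K.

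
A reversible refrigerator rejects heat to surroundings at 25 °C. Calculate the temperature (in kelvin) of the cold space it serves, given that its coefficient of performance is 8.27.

T_C ≈ 266.0 K

T_H = 25 °C → 25 + 273.15 = 298.15 K.
COP_R = T_C/(T_H − T_C) ⇒ T_C = T_H·COP_R/(1 + COP_R) = 298.15 × 8.27/(1 + 8.27) = 266.0 K.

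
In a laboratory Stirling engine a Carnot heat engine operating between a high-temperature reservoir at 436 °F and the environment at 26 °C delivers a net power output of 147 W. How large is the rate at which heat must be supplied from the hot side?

T_H = 436 °F → (436 − 32) × 5/9 = 224.44 °C = 497.59 K.
T_C = 26 °C → 26 + 273.15 = 299.15 K.
Carnot efficiency: η = 1 − T_C/T_H = 1 − 299.15/497.59 = 0.3988.
Q_H = W/η = 147/0.3988 = 369 W.

Q̇_H ≈ 369 W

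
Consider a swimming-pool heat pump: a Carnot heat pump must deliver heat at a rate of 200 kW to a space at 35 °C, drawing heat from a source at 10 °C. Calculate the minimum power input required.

T_H = 35 °C → 35 + 273.15 = 308.15 K.
T_C = 10 °C → 10 + 273.15 = 283.15 K.
COP_HP = T_H/(T_H − T_C) = 308.15/25.00 = 12.3260.
W = Q_H/COP_HP = 200/12.3260 = 16.2 kW.

Ẇ_in ≈ 16.2 kW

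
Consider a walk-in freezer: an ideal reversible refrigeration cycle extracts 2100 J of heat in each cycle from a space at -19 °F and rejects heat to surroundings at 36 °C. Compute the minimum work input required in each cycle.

T_H = 36 °C → 36 + 273.15 = 309.15 K.
T_C = -19 °F → (-19 − 32) × 5/9 = -28.33 °C = 244.82 K.
For a reversible refrigerator, COP_R = T_C/(T_H − T_C) = 244.82/64.33 = 3.8054.
W = Q_C/COP_R = 2100/3.8054 = 551.8 J.

W_in ≈ 551.8 J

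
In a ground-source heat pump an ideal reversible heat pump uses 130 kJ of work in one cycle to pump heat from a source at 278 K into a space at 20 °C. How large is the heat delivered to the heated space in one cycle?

Q_H ≈ 2515 kJ

T_H = 20 °C → 20 + 273.15 = 293.15 K.
The Carnot heat-pump COP is COP_HP = T_H/(T_H − T_C) = 293.15/15.15 = 19.3498.
Q_H = COP_HP · W = 19.3498 × 130 = 2515 kJ.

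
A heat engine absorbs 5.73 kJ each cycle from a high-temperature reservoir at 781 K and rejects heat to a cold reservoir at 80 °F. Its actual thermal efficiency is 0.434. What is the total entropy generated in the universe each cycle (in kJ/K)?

T_C = 80 °F → (80 − 32) × 5/9 = 26.67 °C = 299.82 K.
W = η·Q_H = 0.434 × 5.73 = 2.487 kJ, so Q_C = Q_H − W = 3.243 kJ.
Entropy balance on the reservoirs: −Q_H/T_H = -0.007337 kJ/K, +Q_C/T_C = 0.01082 kJ/K.
ΔS_univ = −Q_H/T_H + Q_C/T_C = 0.00348 kJ/K (> 0, since η = 0.434 < η_Carnot = 0.616).

ΔS_univ ≈ 0.00348 kJ/K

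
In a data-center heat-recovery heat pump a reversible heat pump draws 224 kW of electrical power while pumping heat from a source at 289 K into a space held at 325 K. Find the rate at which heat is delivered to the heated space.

Q̇_H ≈ 2020 kW

The Carnot heat-pump COP is COP_HP = T_H/(T_H − T_C) = 325.00/36.00 = 9.0278.
Q_H = COP_HP · W = 9.0278 × 224 = 2020 kW.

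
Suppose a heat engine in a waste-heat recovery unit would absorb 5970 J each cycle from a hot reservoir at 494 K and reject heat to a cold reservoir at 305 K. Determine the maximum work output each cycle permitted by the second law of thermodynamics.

No engine can exceed the Carnot limit: η_max = 1 − T_C/T_H = 1 − 305.00/494.00 = 0.3826.
W_max = η_max · Q_H = 0.3826 × 5970 = 2280 J.

W_max ≈ 2280 J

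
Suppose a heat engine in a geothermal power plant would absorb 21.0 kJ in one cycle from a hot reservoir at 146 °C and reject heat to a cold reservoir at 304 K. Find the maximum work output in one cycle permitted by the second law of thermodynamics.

T_H = 146 °C → 146 + 273.15 = 419.15 K.
By the Carnot theorem, η_max = 1 − T_C/T_H = 1 − 304.00/419.15 = 0.2747.
W_max = η_max · Q_H = 0.2747 × 21.0 = 5.769 kJ.

W_max ≈ 5.769 kJ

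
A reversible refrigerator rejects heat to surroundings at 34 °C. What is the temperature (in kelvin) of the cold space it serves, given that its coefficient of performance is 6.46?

T_C ≈ 266 K

T_H = 34 °C → 34 + 273.15 = 307.15 K.
COP_R = T_C/(T_H − T_C) ⇒ T_C = T_H·COP_R/(1 + COP_R) = 307.15 × 6.46/(1 + 6.46) = 266 K.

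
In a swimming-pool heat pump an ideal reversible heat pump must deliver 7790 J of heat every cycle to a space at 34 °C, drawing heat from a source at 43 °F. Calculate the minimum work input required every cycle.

W_in ≈ 707 J

T_H = 34 °C → 34 + 273.15 = 307.15 K.
T_C = 43 °F → (43 − 32) × 5/9 = 6.11 °C = 279.26 K.
The Carnot heat-pump COP is COP_HP = T_H/(T_H − T_C) = 307.15/27.89 = 11.0133.
W = Q_H/COP_HP = 7790/11.0133 = 707 J.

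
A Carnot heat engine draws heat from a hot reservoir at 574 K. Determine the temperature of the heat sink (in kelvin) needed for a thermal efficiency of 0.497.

T_C ≈ 289 K

From η = 1 − T_C/T_H, T_C = T_H·(1 − η) = 574.00 × (1 − 0.497) = 289 K.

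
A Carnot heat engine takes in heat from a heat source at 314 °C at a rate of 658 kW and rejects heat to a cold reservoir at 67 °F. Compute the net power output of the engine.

Ẇ ≈ 330 kW

T_H = 314 °C → 314 + 273.15 = 587.15 K.
T_C = 67 °F → (67 − 32) × 5/9 = 19.44 °C = 292.59 K.
Since the cycle is reversible, η = 1 − T_C/T_H = 1 − 292.59/587.15 = 0.5017.
W = η·Q_H = 0.5017 × 658 = 330 kW.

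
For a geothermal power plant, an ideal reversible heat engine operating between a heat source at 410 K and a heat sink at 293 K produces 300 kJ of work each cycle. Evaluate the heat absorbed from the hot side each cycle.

Carnot efficiency: η = 1 − T_C/T_H = 1 − 293.00/410.00 = 0.2854.
Q_H = W/η = 300/0.2854 = 1051 kJ.

Q_H ≈ 1051 kJ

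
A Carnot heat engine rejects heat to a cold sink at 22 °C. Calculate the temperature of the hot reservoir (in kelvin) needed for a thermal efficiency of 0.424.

T_C = 22 °C → 22 + 273.15 = 295.15 K.
From η = 1 − T_C/T_H, solving for T_H gives T_H = T_C/(1 − η) = 295.15/(1 − 0.424) = 512.4 K.

T_H ≈ 512.4 K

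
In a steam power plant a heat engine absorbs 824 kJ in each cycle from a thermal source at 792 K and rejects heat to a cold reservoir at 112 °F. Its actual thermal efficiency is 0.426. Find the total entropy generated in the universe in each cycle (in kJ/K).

ΔS_univ ≈ 0.449 kJ/K

T_C = 112 °F → (112 − 32) × 5/9 = 44.44 °C = 317.59 K.
W = η·Q_H = 0.426 × 824 = 351.0 kJ, so Q_C = Q_H − W = 473.0 kJ.
The hot reservoir loses entropy Q_H/T_H = 824/792.00 = 1.040 kJ/K; the cold reservoir gains Q_C/T_C = 473.0/317.59 = 1.489 kJ/K.
ΔS_univ = −Q_H/T_H + Q_C/T_C = 0.449 kJ/K (> 0, since η = 0.426 < η_Carnot = 0.599).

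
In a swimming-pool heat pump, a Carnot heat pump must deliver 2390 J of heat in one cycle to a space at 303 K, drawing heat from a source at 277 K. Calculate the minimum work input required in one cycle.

W_in ≈ 205 J

The Carnot heat-pump COP is COP_HP = T_H/(T_H − T_C) = 303.00/26.00 = 11.6538.
W = Q_H/COP_HP = 2390/11.6538 = 205 J.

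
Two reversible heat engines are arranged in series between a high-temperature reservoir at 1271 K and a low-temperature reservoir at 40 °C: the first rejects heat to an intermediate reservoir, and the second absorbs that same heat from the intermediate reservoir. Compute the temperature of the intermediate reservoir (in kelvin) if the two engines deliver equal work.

T_m ≈ 792.1 K

T_C = 40 °C → 40 + 273.15 = 313.15 K.
For reversible stages Q_m = Q_H·(T_m/T_H). Setting W₁ = Q_H(1 − T_m/T_H) equal to W₂ = Q_m(1 − T_C/T_m) = Q_H·(T_m − T_C)/T_H gives T_H − T_m = T_m − T_C, so T_m = (T_H + T_C)/2 = (1271.00 + 313.15)/2 = 792.1 K.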